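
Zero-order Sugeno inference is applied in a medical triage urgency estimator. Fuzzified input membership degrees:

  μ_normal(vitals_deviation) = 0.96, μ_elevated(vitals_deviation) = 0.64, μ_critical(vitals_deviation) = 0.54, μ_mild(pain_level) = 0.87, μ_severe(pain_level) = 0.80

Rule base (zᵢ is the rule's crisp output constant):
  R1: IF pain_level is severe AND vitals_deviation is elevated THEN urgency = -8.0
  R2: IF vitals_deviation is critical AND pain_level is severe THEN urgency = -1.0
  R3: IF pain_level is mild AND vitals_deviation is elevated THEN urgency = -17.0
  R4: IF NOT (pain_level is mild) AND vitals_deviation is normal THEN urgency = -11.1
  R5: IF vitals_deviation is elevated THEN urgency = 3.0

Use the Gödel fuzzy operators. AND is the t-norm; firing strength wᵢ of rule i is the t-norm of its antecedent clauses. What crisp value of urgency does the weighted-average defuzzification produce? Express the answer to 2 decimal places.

-6.20

R1 (z=-8.0): severe=0.80, elevated=0.64; AND[min(a, b)] → w = 0.64
R2 (z=-1.0): critical=0.54, severe=0.80; AND[min(a, b)] → w = 0.54
R3 (z=-17.0): mild=0.87, elevated=0.64; AND[min(a, b)] → w = 0.64
R4 (z=-11.1): ¬mild=1−0.87=0.13, normal=0.96; AND[min(a, b)] → w = 0.13
R5 (z=3.0): elevated=0.64 → w = 0.64
Weighted average = (0.64·-8.0 + 0.54·-1.0 + 0.64·-17.0 + 0.13·-11.1 + 0.64·3.0) / (0.64 + 0.54 + 0.64 + 0.13 + 0.64)
  = -16.0630 / 2.5900 = -6.20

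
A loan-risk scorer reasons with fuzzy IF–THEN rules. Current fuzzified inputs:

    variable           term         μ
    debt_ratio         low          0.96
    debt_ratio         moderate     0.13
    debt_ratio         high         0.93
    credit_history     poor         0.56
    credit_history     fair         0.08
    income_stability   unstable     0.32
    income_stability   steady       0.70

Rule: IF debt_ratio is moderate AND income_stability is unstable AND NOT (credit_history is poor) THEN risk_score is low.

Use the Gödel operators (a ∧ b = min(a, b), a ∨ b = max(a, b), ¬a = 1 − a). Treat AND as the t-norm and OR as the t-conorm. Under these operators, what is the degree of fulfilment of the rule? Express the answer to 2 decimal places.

firing strength: moderate=0.13, unstable=0.32, ¬poor=1−0.56=0.44; AND[min(a, b)] → w = 0.13

0.13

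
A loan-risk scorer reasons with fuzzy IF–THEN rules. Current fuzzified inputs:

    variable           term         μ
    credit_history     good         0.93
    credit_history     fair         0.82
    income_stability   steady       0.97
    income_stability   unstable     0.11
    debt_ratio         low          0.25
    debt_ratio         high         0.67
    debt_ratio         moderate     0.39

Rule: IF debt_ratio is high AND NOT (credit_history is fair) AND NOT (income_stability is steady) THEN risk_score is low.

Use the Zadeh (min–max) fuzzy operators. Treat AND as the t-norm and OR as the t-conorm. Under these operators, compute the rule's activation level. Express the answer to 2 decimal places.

firing strength: high=0.67, ¬fair=1−0.82=0.18, ¬steady=1−0.97=0.03; AND[min(a, b)] → w = 0.03

0.03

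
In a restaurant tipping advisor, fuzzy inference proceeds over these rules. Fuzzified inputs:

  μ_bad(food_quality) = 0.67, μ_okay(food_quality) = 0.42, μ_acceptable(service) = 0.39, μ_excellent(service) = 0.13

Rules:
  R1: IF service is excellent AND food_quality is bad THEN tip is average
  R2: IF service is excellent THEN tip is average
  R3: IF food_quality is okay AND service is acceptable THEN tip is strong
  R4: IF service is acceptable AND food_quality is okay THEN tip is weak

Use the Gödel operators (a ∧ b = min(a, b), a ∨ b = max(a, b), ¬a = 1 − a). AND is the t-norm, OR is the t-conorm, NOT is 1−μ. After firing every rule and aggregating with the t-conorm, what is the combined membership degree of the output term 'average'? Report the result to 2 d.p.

0.13

R1: excellent=0.13, bad=0.67; AND[min(a, b)] → w = 0.13
R2: excellent=0.13 → w = 0.13
R3: okay=0.42, acceptable=0.39; AND[min(a, b)] → w = 0.39
R4: acceptable=0.39, okay=0.42; AND[min(a, b)] → w = 0.39
Rules with consequent 'average': {R1, R2} → strengths 0.13, 0.13
Aggregate via t-conorm [max(a, b)]: 0.13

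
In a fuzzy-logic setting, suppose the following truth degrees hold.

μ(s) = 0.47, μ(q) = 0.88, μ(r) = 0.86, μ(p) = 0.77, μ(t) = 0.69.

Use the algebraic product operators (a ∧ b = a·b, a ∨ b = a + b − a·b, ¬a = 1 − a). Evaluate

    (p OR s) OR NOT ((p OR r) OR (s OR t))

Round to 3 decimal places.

p OR s = a + b − a·b on (0.7700, 0.4700) = 0.8781
p OR r = a + b − a·b on (0.7700, 0.8600) = 0.9678
s OR t = a + b − a·b on (0.4700, 0.6900) = 0.8357
(p OR r) OR (s OR t) = a + b − a·b on (0.9678, 0.8357) = 0.9947
NOT ((p OR r) OR (s OR t)) = 1 − 0.9947 = 0.0053
(p OR s) OR NOT ((p OR r) OR (s OR t)) = a + b − a·b on (0.8781, 0.0053) = 0.8787

0.879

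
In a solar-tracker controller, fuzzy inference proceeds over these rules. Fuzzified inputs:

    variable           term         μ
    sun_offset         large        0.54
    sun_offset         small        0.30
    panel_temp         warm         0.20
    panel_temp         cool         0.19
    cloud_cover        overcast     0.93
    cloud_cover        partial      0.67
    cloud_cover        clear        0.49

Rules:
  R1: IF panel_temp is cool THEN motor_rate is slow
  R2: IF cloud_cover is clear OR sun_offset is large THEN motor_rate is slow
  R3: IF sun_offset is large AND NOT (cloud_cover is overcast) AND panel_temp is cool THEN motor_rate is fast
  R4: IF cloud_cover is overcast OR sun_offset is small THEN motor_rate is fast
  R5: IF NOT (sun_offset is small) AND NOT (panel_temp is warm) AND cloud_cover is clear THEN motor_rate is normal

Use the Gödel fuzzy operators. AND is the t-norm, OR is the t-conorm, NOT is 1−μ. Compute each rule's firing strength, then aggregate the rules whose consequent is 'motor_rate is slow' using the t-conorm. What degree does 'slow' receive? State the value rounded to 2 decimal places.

R1: cool=0.19 → w = 0.19
R2: clear=0.49, large=0.54; OR[max(a, b)] → w = 0.54
R3: large=0.54, ¬overcast=1−0.93=0.07, cool=0.19; AND[min(a, b)] → w = 0.07
R4: overcast=0.93, small=0.30; OR[max(a, b)] → w = 0.93
R5: ¬small=1−0.30=0.70, ¬warm=1−0.20=0.80, clear=0.49; AND[min(a, b)] → w = 0.49
Rules with consequent 'slow': {R1, R2} → strengths 0.19, 0.54
Aggregate via t-conorm [max(a, b)]: 0.54

0.54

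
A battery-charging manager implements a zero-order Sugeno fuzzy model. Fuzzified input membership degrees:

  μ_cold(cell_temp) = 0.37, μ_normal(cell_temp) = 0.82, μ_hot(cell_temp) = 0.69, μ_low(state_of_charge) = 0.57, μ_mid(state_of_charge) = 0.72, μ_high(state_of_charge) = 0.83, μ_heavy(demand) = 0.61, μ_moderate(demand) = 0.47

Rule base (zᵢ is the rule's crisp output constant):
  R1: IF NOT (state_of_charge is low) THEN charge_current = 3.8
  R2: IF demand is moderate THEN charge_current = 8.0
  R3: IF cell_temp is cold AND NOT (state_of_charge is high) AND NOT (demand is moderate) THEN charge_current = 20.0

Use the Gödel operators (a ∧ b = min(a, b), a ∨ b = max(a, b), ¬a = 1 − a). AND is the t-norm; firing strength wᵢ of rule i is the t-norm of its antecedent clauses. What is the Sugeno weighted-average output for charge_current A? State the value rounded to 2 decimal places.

8.22

R1 (z=3.8): ¬low=1−0.57=0.43 → w = 0.43
R2 (z=8.0): moderate=0.47 → w = 0.47
R3 (z=20.0): cold=0.37, ¬high=1−0.83=0.17, ¬moderate=1−0.47=0.53; AND[min(a, b)] → w = 0.17
Weighted average = (0.43·3.8 + 0.47·8.0 + 0.17·20.0) / (0.43 + 0.47 + 0.17)
  = 8.7940 / 1.0700 = 8.22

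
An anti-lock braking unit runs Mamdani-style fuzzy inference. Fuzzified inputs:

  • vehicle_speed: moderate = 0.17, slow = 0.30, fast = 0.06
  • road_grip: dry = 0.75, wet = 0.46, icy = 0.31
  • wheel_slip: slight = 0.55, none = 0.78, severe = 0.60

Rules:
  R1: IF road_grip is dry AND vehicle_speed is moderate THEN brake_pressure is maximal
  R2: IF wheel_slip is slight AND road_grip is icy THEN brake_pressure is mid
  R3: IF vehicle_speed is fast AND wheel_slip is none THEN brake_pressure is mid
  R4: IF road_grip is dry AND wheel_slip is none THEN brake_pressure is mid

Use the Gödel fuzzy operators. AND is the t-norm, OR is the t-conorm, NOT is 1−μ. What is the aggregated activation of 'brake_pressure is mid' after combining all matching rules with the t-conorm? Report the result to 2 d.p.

R1: dry=0.75, moderate=0.17; AND[min(a, b)] → w = 0.17
R2: slight=0.55, icy=0.31; AND[min(a, b)] → w = 0.31
R3: fast=0.06, none=0.78; AND[min(a, b)] → w = 0.06
R4: dry=0.75, none=0.78; AND[min(a, b)] → w = 0.75
Rules with consequent 'mid': {R2, R3, R4} → strengths 0.31, 0.06, 0.75
Aggregate via t-conorm [max(a, b)]: 0.75

0.75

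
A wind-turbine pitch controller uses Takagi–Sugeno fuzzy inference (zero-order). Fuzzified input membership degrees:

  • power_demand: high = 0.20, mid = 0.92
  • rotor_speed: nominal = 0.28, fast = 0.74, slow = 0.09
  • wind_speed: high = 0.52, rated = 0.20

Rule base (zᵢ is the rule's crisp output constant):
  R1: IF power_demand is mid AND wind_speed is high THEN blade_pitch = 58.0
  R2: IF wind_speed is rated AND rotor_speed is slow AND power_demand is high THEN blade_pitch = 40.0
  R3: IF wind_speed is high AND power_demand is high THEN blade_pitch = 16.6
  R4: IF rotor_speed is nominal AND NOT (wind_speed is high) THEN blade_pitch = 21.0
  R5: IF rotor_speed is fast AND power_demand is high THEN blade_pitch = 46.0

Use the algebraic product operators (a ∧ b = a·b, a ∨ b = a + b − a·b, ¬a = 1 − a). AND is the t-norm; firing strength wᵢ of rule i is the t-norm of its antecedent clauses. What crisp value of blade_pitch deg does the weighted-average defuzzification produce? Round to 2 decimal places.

45.20

R1 (z=58.0): mid=0.92, high=0.52; AND[a·b] → w = 0.4784
R2 (z=40.0): rated=0.20, slow=0.09, high=0.20; AND[a·b] → w = 0.0036
R3 (z=16.6): high=0.52, high=0.20; AND[a·b] → w = 0.1040
R4 (z=21.0): nominal=0.28, ¬high=1−0.52=0.48; AND[a·b] → w = 0.1344
R5 (z=46.0): fast=0.74, high=0.20; AND[a·b] → w = 0.1480
Weighted average = (0.4784·58.0 + 0.0036·40.0 + 0.1040·16.6 + 0.1344·21.0 + 0.1480·46.0) / (0.4784 + 0.0036 + 0.1040 + 0.1344 + 0.1480)
  = 39.2480 / 0.8684 = 45.20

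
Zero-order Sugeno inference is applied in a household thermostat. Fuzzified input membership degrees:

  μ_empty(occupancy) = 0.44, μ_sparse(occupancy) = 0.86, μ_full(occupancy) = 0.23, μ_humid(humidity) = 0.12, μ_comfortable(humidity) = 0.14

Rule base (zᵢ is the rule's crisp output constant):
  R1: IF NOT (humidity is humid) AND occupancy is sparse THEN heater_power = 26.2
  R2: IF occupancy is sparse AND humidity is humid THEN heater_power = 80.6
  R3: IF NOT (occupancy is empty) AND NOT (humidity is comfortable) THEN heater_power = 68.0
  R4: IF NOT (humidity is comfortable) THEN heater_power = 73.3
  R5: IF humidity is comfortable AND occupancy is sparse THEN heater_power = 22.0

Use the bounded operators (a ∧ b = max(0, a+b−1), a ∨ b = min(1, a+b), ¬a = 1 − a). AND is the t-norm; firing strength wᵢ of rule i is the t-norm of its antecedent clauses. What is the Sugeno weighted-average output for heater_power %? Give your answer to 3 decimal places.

R1 (z=26.2): ¬humid=1−0.12=0.88, sparse=0.86; AND[max(0, a+b−1)] → w = 0.74
R2 (z=80.6): sparse=0.86, humid=0.12; AND[max(0, a+b−1)] → w = 0.00
R3 (z=68.0): ¬empty=1−0.44=0.56, ¬comfortable=1−0.14=0.86; AND[max(0, a+b−1)] → w = 0.42
R4 (z=73.3): ¬comfortable=1−0.14=0.86 → w = 0.86
R5 (z=22.0): comfortable=0.14, sparse=0.86; AND[max(0, a+b−1)] → w = 0.00
Weighted average = (0.74·26.2 + 0.00·80.6 + 0.42·68.0 + 0.86·73.3 + 0.00·22.0) / (0.74 + 0.00 + 0.42 + 0.86 + 0.00)
  = 110.9860 / 2.0200 = 54.944

54.944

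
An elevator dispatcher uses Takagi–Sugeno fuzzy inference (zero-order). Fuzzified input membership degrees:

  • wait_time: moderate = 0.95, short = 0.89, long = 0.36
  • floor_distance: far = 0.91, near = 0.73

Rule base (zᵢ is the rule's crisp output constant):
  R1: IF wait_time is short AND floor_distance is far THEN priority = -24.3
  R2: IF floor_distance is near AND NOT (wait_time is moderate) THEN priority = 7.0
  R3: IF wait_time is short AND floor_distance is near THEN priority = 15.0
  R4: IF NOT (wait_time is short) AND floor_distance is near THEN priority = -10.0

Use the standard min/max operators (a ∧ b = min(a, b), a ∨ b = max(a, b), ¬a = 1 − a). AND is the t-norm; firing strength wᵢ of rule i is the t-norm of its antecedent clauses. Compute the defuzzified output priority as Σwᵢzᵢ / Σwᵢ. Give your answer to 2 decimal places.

R1 (z=-24.3): short=0.89, far=0.91; AND[min(a, b)] → w = 0.89
R2 (z=7.0): near=0.73, ¬moderate=1−0.95=0.05; AND[min(a, b)] → w = 0.05
R3 (z=15.0): short=0.89, near=0.73; AND[min(a, b)] → w = 0.73
R4 (z=-10.0): ¬short=1−0.89=0.11, near=0.73; AND[min(a, b)] → w = 0.11
Weighted average = (0.89·-24.3 + 0.05·7.0 + 0.73·15.0 + 0.11·-10.0) / (0.89 + 0.05 + 0.73 + 0.11)
  = -11.4270 / 1.7800 = -6.42

-6.42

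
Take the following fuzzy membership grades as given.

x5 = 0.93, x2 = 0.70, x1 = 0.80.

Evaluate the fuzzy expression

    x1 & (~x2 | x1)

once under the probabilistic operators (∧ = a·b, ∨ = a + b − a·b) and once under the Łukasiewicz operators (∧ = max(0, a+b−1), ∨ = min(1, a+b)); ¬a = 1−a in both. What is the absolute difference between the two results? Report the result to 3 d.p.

0.112

Under probabilistic:
  ~x2 = 1 − 0.7000 = 0.3000
  ~x2 | x1 = a + b − a·b on (0.3000, 0.8000) = 0.8600
  x1 & (~x2 | x1) = a·b on (0.8000, 0.8600) = 0.6880
  → value = 0.6880
Under Łukasiewicz:
  ~x2 = 1 − 0.70 = 0.30
  ~x2 | x1 = min(1, a+b) on (0.30, 0.80) = 1.00
  x1 & (~x2 | x1) = max(0, a+b−1) on (0.80, 1.00) = 0.80
  → value = 0.8000
|0.6880 − 0.8000| = 0.112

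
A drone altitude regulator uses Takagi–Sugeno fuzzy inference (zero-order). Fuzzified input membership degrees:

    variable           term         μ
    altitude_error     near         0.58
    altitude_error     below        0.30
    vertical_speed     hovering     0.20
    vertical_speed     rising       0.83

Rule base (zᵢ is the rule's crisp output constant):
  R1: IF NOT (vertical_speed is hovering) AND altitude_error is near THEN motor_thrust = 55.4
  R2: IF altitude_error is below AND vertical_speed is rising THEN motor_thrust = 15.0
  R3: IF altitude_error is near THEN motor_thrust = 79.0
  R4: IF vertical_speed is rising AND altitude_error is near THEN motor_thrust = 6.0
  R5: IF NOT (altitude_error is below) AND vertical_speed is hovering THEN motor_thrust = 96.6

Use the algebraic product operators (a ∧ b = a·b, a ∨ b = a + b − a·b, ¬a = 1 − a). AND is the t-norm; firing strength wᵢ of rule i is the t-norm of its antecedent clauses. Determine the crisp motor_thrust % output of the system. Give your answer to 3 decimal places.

47.886

R1 (z=55.4): ¬hovering=1−0.20=0.80, near=0.58; AND[a·b] → w = 0.4640
R2 (z=15.0): below=0.30, rising=0.83; AND[a·b] → w = 0.2490
R3 (z=79.0): near=0.58 → w = 0.5800
R4 (z=6.0): rising=0.83, near=0.58; AND[a·b] → w = 0.4814
R5 (z=96.6): ¬below=1−0.30=0.70, hovering=0.20; AND[a·b] → w = 0.1400
Weighted average = (0.4640·55.4 + 0.2490·15.0 + 0.5800·79.0 + 0.4814·6.0 + 0.1400·96.6) / (0.4640 + 0.2490 + 0.5800 + 0.4814 + 0.1400)
  = 91.6730 / 1.9144 = 47.886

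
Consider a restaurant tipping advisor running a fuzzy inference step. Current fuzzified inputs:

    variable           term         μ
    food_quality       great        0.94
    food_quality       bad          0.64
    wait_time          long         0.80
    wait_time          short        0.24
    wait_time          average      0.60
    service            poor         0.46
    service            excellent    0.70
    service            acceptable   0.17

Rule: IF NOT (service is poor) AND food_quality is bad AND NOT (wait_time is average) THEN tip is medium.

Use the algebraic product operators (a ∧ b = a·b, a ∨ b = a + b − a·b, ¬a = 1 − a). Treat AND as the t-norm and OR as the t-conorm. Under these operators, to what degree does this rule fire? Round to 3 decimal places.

0.138

firing strength: ¬poor=1−0.46=0.54, bad=0.64, ¬average=1−0.60=0.40; AND[a·b] → w = 0.1382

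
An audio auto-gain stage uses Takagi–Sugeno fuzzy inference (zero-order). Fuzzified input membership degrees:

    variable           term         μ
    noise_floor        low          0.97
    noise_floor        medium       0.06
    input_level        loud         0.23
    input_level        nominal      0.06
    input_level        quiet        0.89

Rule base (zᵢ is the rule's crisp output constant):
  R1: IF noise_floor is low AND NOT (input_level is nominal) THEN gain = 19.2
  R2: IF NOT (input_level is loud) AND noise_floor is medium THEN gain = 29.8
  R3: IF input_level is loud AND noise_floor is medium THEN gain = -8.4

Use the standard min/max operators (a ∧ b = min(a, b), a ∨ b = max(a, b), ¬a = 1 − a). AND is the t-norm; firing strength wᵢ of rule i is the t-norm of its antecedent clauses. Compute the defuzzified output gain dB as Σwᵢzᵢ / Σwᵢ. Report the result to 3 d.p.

18.238

R1 (z=19.2): low=0.97, ¬nominal=1−0.06=0.94; AND[min(a, b)] → w = 0.94
R2 (z=29.8): ¬loud=1−0.23=0.77, medium=0.06; AND[min(a, b)] → w = 0.06
R3 (z=-8.4): loud=0.23, medium=0.06; AND[min(a, b)] → w = 0.06
Weighted average = (0.94·19.2 + 0.06·29.8 + 0.06·-8.4) / (0.94 + 0.06 + 0.06)
  = 19.3320 / 1.0600 = 18.238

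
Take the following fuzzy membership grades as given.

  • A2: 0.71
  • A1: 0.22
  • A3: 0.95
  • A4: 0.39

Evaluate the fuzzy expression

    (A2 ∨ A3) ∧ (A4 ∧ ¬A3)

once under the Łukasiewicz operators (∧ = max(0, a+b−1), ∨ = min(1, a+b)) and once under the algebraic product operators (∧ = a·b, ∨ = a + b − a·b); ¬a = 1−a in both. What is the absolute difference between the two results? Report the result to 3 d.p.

Under Łukasiewicz:
  A2 ∨ A3 = min(1, a+b) on (0.71, 0.95) = 1.00
  ¬A3 = 1 − 0.95 = 0.05
  A4 ∧ ¬A3 = max(0, a+b−1) on (0.39, 0.05) = 0.00
  (A2 ∨ A3) ∧ (A4 ∧ ¬A3) = max(0, a+b−1) on (1.00, 0.00) = 0.00
  → value = 0.0000
Under algebraic product:
  A2 ∨ A3 = a + b − a·b on (0.7100, 0.9500) = 0.9855
  ¬A3 = 1 − 0.9500 = 0.0500
  A4 ∧ ¬A3 = a·b on (0.3900, 0.0500) = 0.0195
  (A2 ∨ A3) ∧ (A4 ∧ ¬A3) = a·b on (0.9855, 0.0195) = 0.0192
  → value = 0.0192
|0.0000 − 0.0192| = 0.019

0.019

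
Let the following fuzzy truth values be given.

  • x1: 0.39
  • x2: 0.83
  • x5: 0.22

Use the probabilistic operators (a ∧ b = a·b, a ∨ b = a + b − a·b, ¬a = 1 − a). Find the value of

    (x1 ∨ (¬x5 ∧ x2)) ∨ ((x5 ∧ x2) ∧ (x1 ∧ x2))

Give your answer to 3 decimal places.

0.798

¬x5 = 1 − 0.2200 = 0.7800
¬x5 ∧ x2 = a·b on (0.7800, 0.8300) = 0.6474
x1 ∨ (¬x5 ∧ x2) = a + b − a·b on (0.3900, 0.6474) = 0.7849
x5 ∧ x2 = a·b on (0.2200, 0.8300) = 0.1826
x1 ∧ x2 = a·b on (0.3900, 0.8300) = 0.3237
(x5 ∧ x2) ∧ (x1 ∧ x2) = a·b on (0.1826, 0.3237) = 0.0591
(x1 ∨ (¬x5 ∧ x2)) ∨ ((x5 ∧ x2) ∧ (x1 ∧ x2)) = a + b − a·b on (0.7849, 0.0591) = 0.7976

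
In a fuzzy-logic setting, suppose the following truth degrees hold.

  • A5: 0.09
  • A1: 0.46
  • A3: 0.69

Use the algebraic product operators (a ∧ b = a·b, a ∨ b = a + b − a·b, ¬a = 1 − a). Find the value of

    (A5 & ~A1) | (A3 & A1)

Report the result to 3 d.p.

0.351

~A1 = 1 − 0.4600 = 0.5400
A5 & ~A1 = a·b on (0.0900, 0.5400) = 0.0486
A3 & A1 = a·b on (0.6900, 0.4600) = 0.3174
(A5 & ~A1) | (A3 & A1) = a + b − a·b on (0.0486, 0.3174) = 0.3506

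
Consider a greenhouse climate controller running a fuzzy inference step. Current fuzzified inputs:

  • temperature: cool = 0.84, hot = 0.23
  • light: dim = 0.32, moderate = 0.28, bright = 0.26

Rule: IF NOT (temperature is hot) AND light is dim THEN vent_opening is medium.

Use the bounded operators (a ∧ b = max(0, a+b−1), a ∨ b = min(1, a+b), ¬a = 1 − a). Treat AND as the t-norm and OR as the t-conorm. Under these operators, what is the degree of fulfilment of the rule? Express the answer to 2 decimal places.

0.09

firing strength: ¬hot=1−0.23=0.77, dim=0.32; AND[max(0, a+b−1)] → w = 0.09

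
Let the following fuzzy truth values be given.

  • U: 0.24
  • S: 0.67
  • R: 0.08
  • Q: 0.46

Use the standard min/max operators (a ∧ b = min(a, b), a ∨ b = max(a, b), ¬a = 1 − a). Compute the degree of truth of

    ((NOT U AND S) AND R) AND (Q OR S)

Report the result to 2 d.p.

NOT U = 1 − 0.24 = 0.76
NOT U AND S = min(a, b) on (0.76, 0.67) = 0.67
(NOT U AND S) AND R = min(a, b) on (0.67, 0.08) = 0.08
Q OR S = max(a, b) on (0.46, 0.67) = 0.67
((NOT U AND S) AND R) AND (Q OR S) = min(a, b) on (0.08, 0.67) = 0.08

0.08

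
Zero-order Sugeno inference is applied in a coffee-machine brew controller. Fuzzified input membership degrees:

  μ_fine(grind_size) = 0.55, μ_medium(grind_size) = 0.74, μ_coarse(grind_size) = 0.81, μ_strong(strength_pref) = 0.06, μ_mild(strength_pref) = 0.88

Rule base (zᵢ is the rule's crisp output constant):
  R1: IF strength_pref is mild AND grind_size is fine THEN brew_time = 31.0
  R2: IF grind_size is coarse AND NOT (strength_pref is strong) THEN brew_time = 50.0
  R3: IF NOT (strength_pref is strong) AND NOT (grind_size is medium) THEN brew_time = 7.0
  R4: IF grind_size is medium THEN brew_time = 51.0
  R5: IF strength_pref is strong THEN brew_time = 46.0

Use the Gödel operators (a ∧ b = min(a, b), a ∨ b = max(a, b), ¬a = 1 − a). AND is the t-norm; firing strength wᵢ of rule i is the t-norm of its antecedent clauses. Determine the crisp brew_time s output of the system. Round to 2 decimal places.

R1 (z=31.0): mild=0.88, fine=0.55; AND[min(a, b)] → w = 0.55
R2 (z=50.0): coarse=0.81, ¬strong=1−0.06=0.94; AND[min(a, b)] → w = 0.81
R3 (z=7.0): ¬strong=1−0.06=0.94, ¬medium=1−0.74=0.26; AND[min(a, b)] → w = 0.26
R4 (z=51.0): medium=0.74 → w = 0.74
R5 (z=46.0): strong=0.06 → w = 0.06
Weighted average = (0.55·31.0 + 0.81·50.0 + 0.26·7.0 + 0.74·51.0 + 0.06·46.0) / (0.55 + 0.81 + 0.26 + 0.74 + 0.06)
  = 99.8700 / 2.4200 = 41.27

41.27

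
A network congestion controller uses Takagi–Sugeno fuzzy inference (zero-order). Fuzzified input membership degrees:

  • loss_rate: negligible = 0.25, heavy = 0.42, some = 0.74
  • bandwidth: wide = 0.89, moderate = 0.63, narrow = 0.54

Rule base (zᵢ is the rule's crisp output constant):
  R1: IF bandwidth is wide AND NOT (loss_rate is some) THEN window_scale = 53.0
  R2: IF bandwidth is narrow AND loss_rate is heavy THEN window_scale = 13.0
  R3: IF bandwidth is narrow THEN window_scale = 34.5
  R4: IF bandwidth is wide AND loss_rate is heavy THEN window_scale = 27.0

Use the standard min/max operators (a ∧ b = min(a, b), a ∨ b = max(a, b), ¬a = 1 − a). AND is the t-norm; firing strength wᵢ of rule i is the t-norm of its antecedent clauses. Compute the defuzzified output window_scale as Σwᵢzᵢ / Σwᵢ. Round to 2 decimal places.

30.01

R1 (z=53.0): wide=0.89, ¬some=1−0.74=0.26; AND[min(a, b)] → w = 0.26
R2 (z=13.0): narrow=0.54, heavy=0.42; AND[min(a, b)] → w = 0.42
R3 (z=34.5): narrow=0.54 → w = 0.54
R4 (z=27.0): wide=0.89, heavy=0.42; AND[min(a, b)] → w = 0.42
Weighted average = (0.26·53.0 + 0.42·13.0 + 0.54·34.5 + 0.42·27.0) / (0.26 + 0.42 + 0.54 + 0.42)
  = 49.2100 / 1.6400 = 30.01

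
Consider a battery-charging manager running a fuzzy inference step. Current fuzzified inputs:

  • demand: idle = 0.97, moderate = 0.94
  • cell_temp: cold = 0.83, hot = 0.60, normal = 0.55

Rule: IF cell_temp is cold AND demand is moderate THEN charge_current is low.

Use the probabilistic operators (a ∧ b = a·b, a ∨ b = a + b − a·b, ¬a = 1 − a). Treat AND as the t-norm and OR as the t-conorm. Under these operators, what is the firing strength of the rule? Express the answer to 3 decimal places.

0.780

firing strength: cold=0.83, moderate=0.94; AND[a·b] → w = 0.7802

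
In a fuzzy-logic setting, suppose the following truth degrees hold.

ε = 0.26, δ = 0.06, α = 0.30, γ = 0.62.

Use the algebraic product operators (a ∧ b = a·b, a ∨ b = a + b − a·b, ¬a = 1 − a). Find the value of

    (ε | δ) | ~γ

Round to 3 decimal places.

0.569

ε | δ = a + b − a·b on (0.2600, 0.0600) = 0.3044
~γ = 1 − 0.6200 = 0.3800
(ε | δ) | ~γ = a + b − a·b on (0.3044, 0.3800) = 0.5687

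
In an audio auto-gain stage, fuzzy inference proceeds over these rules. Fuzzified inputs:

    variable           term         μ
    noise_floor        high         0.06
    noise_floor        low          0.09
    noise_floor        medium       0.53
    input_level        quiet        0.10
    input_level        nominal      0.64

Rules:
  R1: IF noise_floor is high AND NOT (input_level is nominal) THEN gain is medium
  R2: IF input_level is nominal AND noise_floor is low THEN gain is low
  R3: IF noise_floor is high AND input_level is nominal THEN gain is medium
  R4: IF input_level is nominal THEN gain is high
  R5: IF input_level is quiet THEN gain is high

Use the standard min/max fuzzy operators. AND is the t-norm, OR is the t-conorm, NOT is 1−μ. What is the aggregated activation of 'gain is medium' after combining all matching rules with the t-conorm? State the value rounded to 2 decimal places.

R1: high=0.06, ¬nominal=1−0.64=0.36; AND[min(a, b)] → w = 0.06
R2: nominal=0.64, low=0.09; AND[min(a, b)] → w = 0.09
R3: high=0.06, nominal=0.64; AND[min(a, b)] → w = 0.06
R4: nominal=0.64 → w = 0.64
R5: quiet=0.10 → w = 0.10
Rules with consequent 'medium': {R1, R3} → strengths 0.06, 0.06
Aggregate via t-conorm [max(a, b)]: 0.06

0.06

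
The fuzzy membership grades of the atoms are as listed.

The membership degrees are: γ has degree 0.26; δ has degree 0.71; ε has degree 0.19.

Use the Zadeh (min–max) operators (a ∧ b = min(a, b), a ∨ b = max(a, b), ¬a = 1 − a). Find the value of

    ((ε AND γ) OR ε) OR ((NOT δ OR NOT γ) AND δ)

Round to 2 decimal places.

0.71

ε AND γ = min(a, b) on (0.19, 0.26) = 0.19
(ε AND γ) OR ε = max(a, b) on (0.19, 0.19) = 0.19
NOT δ = 1 − 0.71 = 0.29
NOT γ = 1 − 0.26 = 0.74
NOT δ OR NOT γ = max(a, b) on (0.29, 0.74) = 0.74
(NOT δ OR NOT γ) AND δ = min(a, b) on (0.74, 0.71) = 0.71
((ε AND γ) OR ε) OR ((NOT δ OR NOT γ) AND δ) = max(a, b) on (0.19, 0.71) = 0.71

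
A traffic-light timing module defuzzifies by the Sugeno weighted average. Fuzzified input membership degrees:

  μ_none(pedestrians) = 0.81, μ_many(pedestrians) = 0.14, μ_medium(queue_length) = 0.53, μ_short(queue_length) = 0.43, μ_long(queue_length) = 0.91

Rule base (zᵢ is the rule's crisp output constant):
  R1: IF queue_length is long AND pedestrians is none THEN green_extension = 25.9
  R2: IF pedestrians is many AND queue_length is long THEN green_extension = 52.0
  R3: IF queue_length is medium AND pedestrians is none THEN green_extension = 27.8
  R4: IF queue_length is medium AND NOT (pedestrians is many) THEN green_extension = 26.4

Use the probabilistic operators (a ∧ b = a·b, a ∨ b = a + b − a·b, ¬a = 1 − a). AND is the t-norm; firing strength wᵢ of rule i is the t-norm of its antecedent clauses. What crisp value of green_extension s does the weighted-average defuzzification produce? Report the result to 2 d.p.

28.40

R1 (z=25.9): long=0.91, none=0.81; AND[a·b] → w = 0.7371
R2 (z=52.0): many=0.14, long=0.91; AND[a·b] → w = 0.1274
R3 (z=27.8): medium=0.53, none=0.81; AND[a·b] → w = 0.4293
R4 (z=26.4): medium=0.53, ¬many=1−0.14=0.86; AND[a·b] → w = 0.4558
Weighted average = (0.7371·25.9 + 0.1274·52.0 + 0.4293·27.8 + 0.4558·26.4) / (0.7371 + 0.1274 + 0.4293 + 0.4558)
  = 49.6834 / 1.7496 = 28.40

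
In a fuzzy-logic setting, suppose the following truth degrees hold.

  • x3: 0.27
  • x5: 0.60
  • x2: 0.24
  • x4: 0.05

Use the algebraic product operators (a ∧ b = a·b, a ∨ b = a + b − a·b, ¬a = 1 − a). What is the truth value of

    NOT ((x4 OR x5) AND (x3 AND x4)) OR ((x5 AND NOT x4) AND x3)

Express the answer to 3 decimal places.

x4 OR x5 = a + b − a·b on (0.0500, 0.6000) = 0.6200
x3 AND x4 = a·b on (0.2700, 0.0500) = 0.0135
(x4 OR x5) AND (x3 AND x4) = a·b on (0.6200, 0.0135) = 0.0084
NOT ((x4 OR x5) AND (x3 AND x4)) = 1 − 0.0084 = 0.9916
NOT x4 = 1 − 0.0500 = 0.9500
x5 AND NOT x4 = a·b on (0.6000, 0.9500) = 0.5700
(x5 AND NOT x4) AND x3 = a·b on (0.5700, 0.2700) = 0.1539
NOT ((x4 OR x5) AND (x3 AND x4)) OR ((x5 AND NOT x4) AND x3) = a + b − a·b on (0.9916, 0.1539) = 0.9929

0.993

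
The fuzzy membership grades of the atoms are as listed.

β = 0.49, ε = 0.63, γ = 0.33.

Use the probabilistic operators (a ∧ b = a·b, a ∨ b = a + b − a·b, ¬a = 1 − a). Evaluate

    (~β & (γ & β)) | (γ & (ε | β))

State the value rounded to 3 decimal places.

~β = 1 − 0.4900 = 0.5100
γ & β = a·b on (0.3300, 0.4900) = 0.1617
~β & (γ & β) = a·b on (0.5100, 0.1617) = 0.0825
ε | β = a + b − a·b on (0.6300, 0.4900) = 0.8113
γ & (ε | β) = a·b on (0.3300, 0.8113) = 0.2677
(~β & (γ & β)) | (γ & (ε | β)) = a + b − a·b on (0.0825, 0.2677) = 0.3281

0.328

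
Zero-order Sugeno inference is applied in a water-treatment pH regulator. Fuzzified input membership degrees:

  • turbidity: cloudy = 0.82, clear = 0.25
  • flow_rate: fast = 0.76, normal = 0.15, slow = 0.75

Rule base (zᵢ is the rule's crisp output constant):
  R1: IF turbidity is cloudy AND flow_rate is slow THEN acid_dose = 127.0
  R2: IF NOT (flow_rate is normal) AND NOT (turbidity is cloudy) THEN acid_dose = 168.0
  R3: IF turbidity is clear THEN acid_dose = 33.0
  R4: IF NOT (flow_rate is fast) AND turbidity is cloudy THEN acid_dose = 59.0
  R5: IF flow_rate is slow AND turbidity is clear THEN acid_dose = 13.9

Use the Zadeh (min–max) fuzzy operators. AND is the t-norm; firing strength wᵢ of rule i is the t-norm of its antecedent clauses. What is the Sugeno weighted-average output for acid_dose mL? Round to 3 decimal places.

90.644

R1 (z=127.0): cloudy=0.82, slow=0.75; AND[min(a, b)] → w = 0.75
R2 (z=168.0): ¬normal=1−0.15=0.85, ¬cloudy=1−0.82=0.18; AND[min(a, b)] → w = 0.18
R3 (z=33.0): clear=0.25 → w = 0.25
R4 (z=59.0): ¬fast=1−0.76=0.24, cloudy=0.82; AND[min(a, b)] → w = 0.24
R5 (z=13.9): slow=0.75, clear=0.25; AND[min(a, b)] → w = 0.25
Weighted average = (0.75·127.0 + 0.18·168.0 + 0.25·33.0 + 0.24·59.0 + 0.25·13.9) / (0.75 + 0.18 + 0.25 + 0.24 + 0.25)
  = 151.3750 / 1.6700 = 90.644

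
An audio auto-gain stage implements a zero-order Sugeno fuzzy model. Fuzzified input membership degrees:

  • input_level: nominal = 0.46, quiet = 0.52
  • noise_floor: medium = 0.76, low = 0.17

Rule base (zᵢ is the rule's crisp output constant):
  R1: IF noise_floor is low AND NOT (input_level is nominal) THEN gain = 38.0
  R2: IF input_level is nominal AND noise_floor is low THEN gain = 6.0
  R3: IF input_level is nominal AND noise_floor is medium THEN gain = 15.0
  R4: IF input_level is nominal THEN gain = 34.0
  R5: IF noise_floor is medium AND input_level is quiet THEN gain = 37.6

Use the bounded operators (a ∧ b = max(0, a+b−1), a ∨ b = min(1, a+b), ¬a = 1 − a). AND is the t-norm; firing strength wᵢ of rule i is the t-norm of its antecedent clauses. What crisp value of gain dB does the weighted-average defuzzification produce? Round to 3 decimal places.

R1 (z=38.0): low=0.17, ¬nominal=1−0.46=0.54; AND[max(0, a+b−1)] → w = 0.00
R2 (z=6.0): nominal=0.46, low=0.17; AND[max(0, a+b−1)] → w = 0.00
R3 (z=15.0): nominal=0.46, medium=0.76; AND[max(0, a+b−1)] → w = 0.22
R4 (z=34.0): nominal=0.46 → w = 0.46
R5 (z=37.6): medium=0.76, quiet=0.52; AND[max(0, a+b−1)] → w = 0.28
Weighted average = (0.00·38.0 + 0.00·6.0 + 0.22·15.0 + 0.46·34.0 + 0.28·37.6) / (0.00 + 0.00 + 0.22 + 0.46 + 0.28)
  = 29.4680 / 0.9600 = 30.696

30.696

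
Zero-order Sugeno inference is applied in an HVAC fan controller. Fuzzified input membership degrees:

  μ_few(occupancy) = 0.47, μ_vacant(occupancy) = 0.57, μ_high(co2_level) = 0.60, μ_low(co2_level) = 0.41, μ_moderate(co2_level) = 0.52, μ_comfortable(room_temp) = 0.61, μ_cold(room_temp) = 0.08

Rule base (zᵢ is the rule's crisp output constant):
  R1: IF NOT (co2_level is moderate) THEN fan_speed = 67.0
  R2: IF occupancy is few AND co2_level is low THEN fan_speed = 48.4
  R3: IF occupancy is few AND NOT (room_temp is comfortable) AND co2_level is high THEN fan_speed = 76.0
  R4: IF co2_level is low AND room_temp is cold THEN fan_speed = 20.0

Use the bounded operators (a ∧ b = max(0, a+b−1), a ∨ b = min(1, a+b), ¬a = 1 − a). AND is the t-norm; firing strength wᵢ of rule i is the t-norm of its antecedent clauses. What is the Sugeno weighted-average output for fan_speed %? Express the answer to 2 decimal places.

R1 (z=67.0): ¬moderate=1−0.52=0.48 → w = 0.48
R2 (z=48.4): few=0.47, low=0.41; AND[max(0, a+b−1)] → w = 0.00
R3 (z=76.0): few=0.47, ¬comfortable=1−0.61=0.39, high=0.60; AND[max(0, a+b−1)] → w = 0.00
R4 (z=20.0): low=0.41, cold=0.08; AND[max(0, a+b−1)] → w = 0.00
Weighted average = (0.48·67.0 + 0.00·48.4 + 0.00·76.0 + 0.00·20.0) / (0.48 + 0.00 + 0.00 + 0.00)
  = 32.1600 / 0.4800 = 67.00

67.00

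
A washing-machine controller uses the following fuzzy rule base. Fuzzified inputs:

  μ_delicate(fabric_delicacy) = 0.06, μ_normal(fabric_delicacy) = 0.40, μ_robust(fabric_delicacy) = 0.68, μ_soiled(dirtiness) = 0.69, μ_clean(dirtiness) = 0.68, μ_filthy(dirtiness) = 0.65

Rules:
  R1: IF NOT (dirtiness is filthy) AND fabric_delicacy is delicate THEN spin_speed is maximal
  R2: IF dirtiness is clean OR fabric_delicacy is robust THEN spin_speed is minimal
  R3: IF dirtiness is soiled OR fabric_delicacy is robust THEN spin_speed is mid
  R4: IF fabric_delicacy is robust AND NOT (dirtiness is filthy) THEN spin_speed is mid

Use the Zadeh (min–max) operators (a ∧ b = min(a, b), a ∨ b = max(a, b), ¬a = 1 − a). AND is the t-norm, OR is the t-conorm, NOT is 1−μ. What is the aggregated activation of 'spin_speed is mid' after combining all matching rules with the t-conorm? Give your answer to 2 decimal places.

R1: ¬filthy=1−0.65=0.35, delicate=0.06; AND[min(a, b)] → w = 0.06
R2: clean=0.68, robust=0.68; OR[max(a, b)] → w = 0.68
R3: soiled=0.69, robust=0.68; OR[max(a, b)] → w = 0.69
R4: robust=0.68, ¬filthy=1−0.65=0.35; AND[min(a, b)] → w = 0.35
Rules with consequent 'mid': {R3, R4} → strengths 0.69, 0.35
Aggregate via t-conorm [max(a, b)]: 0.69

0.69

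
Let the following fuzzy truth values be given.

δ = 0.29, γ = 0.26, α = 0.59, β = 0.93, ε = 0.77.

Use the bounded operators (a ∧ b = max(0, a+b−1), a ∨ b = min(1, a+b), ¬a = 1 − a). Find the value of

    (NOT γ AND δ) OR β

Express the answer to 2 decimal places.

0.96

NOT γ = 1 − 0.26 = 0.74
NOT γ AND δ = max(0, a+b−1) on (0.74, 0.29) = 0.03
(NOT γ AND δ) OR β = min(1, a+b) on (0.03, 0.93) = 0.96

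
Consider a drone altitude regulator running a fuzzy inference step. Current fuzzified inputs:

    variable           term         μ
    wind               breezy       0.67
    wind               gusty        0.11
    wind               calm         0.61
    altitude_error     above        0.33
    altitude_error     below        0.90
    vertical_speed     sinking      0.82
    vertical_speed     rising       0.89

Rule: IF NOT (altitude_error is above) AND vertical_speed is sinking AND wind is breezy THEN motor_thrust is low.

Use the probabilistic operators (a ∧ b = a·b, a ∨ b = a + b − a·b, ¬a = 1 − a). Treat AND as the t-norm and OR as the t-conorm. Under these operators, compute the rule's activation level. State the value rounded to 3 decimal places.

0.368

firing strength: ¬above=1−0.33=0.67, sinking=0.82, breezy=0.67; AND[a·b] → w = 0.3681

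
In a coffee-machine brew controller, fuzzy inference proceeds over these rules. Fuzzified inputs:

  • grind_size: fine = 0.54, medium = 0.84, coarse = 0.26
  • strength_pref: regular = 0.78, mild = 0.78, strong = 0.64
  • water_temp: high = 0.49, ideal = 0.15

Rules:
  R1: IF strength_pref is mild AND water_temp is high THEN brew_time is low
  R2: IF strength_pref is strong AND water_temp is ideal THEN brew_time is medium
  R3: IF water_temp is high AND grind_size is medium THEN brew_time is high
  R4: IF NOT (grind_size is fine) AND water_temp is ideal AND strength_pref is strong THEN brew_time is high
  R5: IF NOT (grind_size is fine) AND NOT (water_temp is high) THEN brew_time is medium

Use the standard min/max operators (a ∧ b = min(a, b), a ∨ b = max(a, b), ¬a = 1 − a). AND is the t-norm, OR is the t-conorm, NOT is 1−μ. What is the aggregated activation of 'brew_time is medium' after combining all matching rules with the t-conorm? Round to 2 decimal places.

0.46

R1: mild=0.78, high=0.49; AND[min(a, b)] → w = 0.49
R2: strong=0.64, ideal=0.15; AND[min(a, b)] → w = 0.15
R3: high=0.49, medium=0.84; AND[min(a, b)] → w = 0.49
R4: ¬fine=1−0.54=0.46, ideal=0.15, strong=0.64; AND[min(a, b)] → w = 0.15
R5: ¬fine=1−0.54=0.46, ¬high=1−0.49=0.51; AND[min(a, b)] → w = 0.46
Rules with consequent 'medium': {R2, R5} → strengths 0.15, 0.46
Aggregate via t-conorm [max(a, b)]: 0.46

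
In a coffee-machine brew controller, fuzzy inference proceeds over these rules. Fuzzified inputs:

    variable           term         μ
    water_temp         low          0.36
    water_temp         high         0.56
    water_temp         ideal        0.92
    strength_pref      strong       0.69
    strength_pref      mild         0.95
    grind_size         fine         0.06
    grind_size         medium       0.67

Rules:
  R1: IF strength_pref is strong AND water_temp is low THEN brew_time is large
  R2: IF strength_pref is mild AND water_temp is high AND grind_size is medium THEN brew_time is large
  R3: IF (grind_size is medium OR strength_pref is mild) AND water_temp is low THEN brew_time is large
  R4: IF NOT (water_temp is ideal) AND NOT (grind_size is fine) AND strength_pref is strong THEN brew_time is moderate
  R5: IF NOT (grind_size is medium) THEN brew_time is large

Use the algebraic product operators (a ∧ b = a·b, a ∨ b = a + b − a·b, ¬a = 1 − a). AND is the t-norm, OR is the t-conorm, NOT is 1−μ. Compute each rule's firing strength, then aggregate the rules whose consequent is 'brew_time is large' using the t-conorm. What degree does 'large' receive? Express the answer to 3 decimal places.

R1: strong=0.69, low=0.36; AND[a·b] → w = 0.2484
R2: mild=0.95, high=0.56, medium=0.67; AND[a·b] → w = 0.3564
R3: (medium=0.67 OR mild=0.95) = 0.9835; AND[a·b] with low=0.36 → w = 0.3541
R4: ¬ideal=1−0.92=0.08, ¬fine=1−0.06=0.94, strong=0.69; AND[a·b] → w = 0.0519
R5: ¬medium=1−0.67=0.33 → w = 0.3300
Rules with consequent 'large': {R1, R2, R3, R5} → strengths 0.2484, 0.3564, 0.3541, 0.3300
Aggregate via t-conorm [a + b − a·b]: 0.7907

0.791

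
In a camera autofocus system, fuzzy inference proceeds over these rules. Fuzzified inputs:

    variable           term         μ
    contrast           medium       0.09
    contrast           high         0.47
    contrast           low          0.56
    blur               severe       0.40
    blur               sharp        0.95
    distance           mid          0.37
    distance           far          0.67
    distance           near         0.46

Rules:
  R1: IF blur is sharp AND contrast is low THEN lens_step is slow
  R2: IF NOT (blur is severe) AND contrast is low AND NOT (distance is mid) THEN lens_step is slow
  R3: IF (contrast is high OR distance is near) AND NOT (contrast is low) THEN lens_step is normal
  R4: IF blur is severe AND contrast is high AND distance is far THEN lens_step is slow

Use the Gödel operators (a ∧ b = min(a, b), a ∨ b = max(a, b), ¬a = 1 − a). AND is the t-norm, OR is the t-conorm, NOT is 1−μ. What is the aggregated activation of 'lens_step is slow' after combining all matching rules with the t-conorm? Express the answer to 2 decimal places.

0.56

R1: sharp=0.95, low=0.56; AND[min(a, b)] → w = 0.56
R2: ¬severe=1−0.40=0.60, low=0.56, ¬mid=1−0.37=0.63; AND[min(a, b)] → w = 0.56
R3: (high=0.47 OR near=0.46) = 0.47; AND[min(a, b)] with ¬low=1−0.56=0.44 → w = 0.44
R4: severe=0.40, high=0.47, far=0.67; AND[min(a, b)] → w = 0.40
Rules with consequent 'slow': {R1, R2, R4} → strengths 0.56, 0.56, 0.40
Aggregate via t-conorm [max(a, b)]: 0.56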